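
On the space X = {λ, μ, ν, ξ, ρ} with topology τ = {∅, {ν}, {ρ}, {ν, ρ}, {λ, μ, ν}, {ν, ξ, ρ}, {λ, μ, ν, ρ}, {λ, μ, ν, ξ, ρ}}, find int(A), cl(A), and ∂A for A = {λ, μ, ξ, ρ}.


int(A) = {ρ}, cl(A) = {λ, μ, ξ, ρ}, ∂A = {λ, μ, ξ}.

Closed sets in (X, τ) are complements of opens:
  closed(X, τ) = {∅, {ξ}, {λ, μ}, {ξ, ρ}, {λ, μ, ξ}, {λ, μ, ν, ξ}, {λ, μ, ξ, ρ}, {λ, μ, ν, ξ, ρ}}.
int(A) = ⋃ {U ∈ τ : U ⊆ A}. Opens contained in A: ∅, {ρ}.
Taking the union of these: int(A) = {ρ}.
cl(A) = ⋂ {C closed : A ⊆ C}. Closed sets containing A: {λ, μ, ξ, ρ}, {λ, μ, ν, ξ, ρ}.
Intersecting these: cl(A) = {λ, μ, ξ, ρ}.
∂A = cl(A) ∖ int(A) = {λ, μ, ξ, ρ} ∖ {ρ} = {λ, μ, ξ}.


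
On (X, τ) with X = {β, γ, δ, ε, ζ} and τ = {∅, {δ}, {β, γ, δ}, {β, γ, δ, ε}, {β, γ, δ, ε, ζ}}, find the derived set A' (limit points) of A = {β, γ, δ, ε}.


A' = {β, γ, ε, ζ}

For each x ∈ X, list the open sets U ∈ τ with x ∈ U, then check whether U ∩ (A ∖ {x}) ≠ ∅ for every such U.
  x = β: opens ∋ x are {β, γ, δ}, {β, γ, δ, ε}, {β, γ, δ, ε, ζ}; each meets A ∖ {β}, so x IS a limit point.
  x = γ: opens ∋ x are {β, γ, δ}, {β, γ, δ, ε}, {β, γ, δ, ε, ζ}; each meets A ∖ {γ}, so x IS a limit point.
  x = δ: open {δ} ∋ x has {δ} ∩ (A ∖ {δ}) = ∅, so x is NOT a limit point.
  x = ε: opens ∋ x are {β, γ, δ, ε}, {β, γ, δ, ε, ζ}; each meets A ∖ {ε}, so x IS a limit point.
  x = ζ: opens ∋ x are {β, γ, δ, ε, ζ}; each meets A ∖ {ζ}, so x IS a limit point.
Collecting: A' = {β, γ, ε, ζ}.


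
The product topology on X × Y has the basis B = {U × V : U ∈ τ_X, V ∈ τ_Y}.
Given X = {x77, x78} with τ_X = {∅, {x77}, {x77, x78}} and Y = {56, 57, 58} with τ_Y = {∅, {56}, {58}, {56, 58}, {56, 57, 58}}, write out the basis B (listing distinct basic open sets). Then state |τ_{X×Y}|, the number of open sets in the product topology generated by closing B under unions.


Basis B = {∅ × ∅, {x77} × {56}, {x77} × {58}, {x77} × {56, 58}, {x77, x78} × {56}, {x77, x78} × {58}, {x77} × {56, 57, 58}, {x77, x78} × {56, 58}, {x77, x78} × {56, 57, 58}}; |τ_{X×Y}| = 14.

Enumerate products U × V with U ∈ τ_X, V ∈ τ_Y (deduplicated):
  ∅ × ∅ = {} (∅)
  {x77} × {56} = {(x77,56)}
  {x77} × {58} = {(x77,58)}
  {x77} × {56, 58} = {(x77,56), (x77,58)}
  {x77, x78} × {56} = {(x77,56), (x78,56)}
  {x77, x78} × {58} = {(x77,58), (x78,58)}
  {x77} × {56, 57, 58} = {(x77,56), (x77,57), (x77,58)}
  {x77, x78} × {56, 58} = {(x77,56), (x77,58), (x78,56), (x78,58)}
  {x77, x78} × {56, 57, 58} = {(x77,56), (x77,57), (x77,58), (x78,56), (x78,57), (x78,58)}
These 9 distinct sets form the basis B.
Close under arbitrary unions to get τ_{X×Y}; counting gives |τ_{X×Y}| = 14.


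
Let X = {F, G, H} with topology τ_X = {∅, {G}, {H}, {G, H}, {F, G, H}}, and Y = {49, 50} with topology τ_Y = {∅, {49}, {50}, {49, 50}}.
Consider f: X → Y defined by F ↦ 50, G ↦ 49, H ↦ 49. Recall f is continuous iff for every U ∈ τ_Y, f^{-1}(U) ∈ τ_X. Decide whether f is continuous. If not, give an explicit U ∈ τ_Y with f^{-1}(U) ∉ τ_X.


f is NOT continuous.

Compute f^{-1}(U) for each U ∈ τ_Y:
  U = ∅: f^{-1}(U) = ∅ ∈ τ_X ✓.
  U = {49}: f^{-1}(U) = {G, H} ∈ τ_X ✓.
  U = {50}: f^{-1}(U) = {F} ∉ τ_X ✗.
  U = {49, 50}: f^{-1}(U) = {F, G, H} ∈ τ_X ✓.
Found U = {50} with f^{-1}(U) = {F} not in τ_X. Therefore f is NOT continuous.


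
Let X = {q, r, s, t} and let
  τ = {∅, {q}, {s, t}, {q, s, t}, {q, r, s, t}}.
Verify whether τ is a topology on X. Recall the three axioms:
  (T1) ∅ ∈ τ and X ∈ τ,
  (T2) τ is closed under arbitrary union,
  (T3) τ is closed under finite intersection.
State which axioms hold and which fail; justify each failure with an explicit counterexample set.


τ IS a topology on X.

Axiom (T1): ∅ ∈ τ? Yes; X ∈ τ? Yes.
Axiom (T2/T3): check pairwise unions and intersections of members of τ.
All pairwise intersections and unions checked — each lies in τ. Therefore τ satisfies (T1), (T2), (T3): it IS a topology on X.


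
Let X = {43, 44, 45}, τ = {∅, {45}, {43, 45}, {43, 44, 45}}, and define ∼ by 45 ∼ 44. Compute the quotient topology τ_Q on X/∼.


X/∼ = {[43], [44=45]}; |τ_Q| = 2.

Equivalence classes: [43], [44=45].
Quotient map π: X → X/∼ sends 43 ↦ [43], 44 ↦ [44=45], 45 ↦ [44=45].
For each subset V ⊆ X/∼, compute π^{-1}(V) ⊆ X and check whether π^{-1}(V) ∈ τ. V is open in τ_Q iff π^{-1}(V) ∈ τ.
  V = {}: π^{-1}(V) = ∅ ∈ τ ✓.
  V = {[43]}: π^{-1}(V) = {43} ∉ τ ✗.
  V = {[44=45]}: π^{-1}(V) = {44, 45} ∉ τ ✗.
  V = {[43], [44=45]}: π^{-1}(V) = {43, 44, 45} ∈ τ ✓.
Open sets in the quotient: τ_Q = {{}, {[43], [44=45]}} (2 elements).


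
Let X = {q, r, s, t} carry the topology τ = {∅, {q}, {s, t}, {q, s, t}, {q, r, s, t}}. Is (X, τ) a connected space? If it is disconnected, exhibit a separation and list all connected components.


(X, τ) is connected.

Find clopen sets (U ∈ τ with X ∖ U ∈ τ):
  U = ∅, X ∖ U = {q, r, s, t} — both open, so U is clopen.
  U = {q, r, s, t}, X ∖ U = ∅ — both open, so U is clopen.
Only trivial clopens (∅ and X) exist, so (X, τ) is connected.
Compute connected components by grouping points that agree on all clopens:
  component: {q, r, s, t}


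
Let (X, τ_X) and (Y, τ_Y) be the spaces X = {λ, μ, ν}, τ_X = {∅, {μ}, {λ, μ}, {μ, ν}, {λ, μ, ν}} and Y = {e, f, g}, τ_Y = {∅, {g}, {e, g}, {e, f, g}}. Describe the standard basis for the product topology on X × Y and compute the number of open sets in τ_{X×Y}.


Basis B = {∅ × ∅, {μ} × {g}, {λ, μ} × {g}, {μ} × {e, g}, {μ, ν} × {g}, {λ, μ, ν} × {g}, {μ} × {e, f, g}, {λ, μ} × {e, g}, {μ, ν} × {e, g}, {λ, μ} × {e, f, g}, {λ, μ, ν} × {e, g}, {μ, ν} × {e, f, g}, {λ, μ, ν} × {e, f, g}}; |τ_{X×Y}| = 30.

Enumerate products U × V with U ∈ τ_X, V ∈ τ_Y (deduplicated):
  ∅ × ∅ = {} (∅)
  {μ} × {g} = {(μ,g)}
  {λ, μ} × {g} = {(λ,g), (μ,g)}
  {μ} × {e, g} = {(μ,e), (μ,g)}
  {μ, ν} × {g} = {(μ,g), (ν,g)}
  {λ, μ, ν} × {g} = {(λ,g), (μ,g), (ν,g)}
  {μ} × {e, f, g} = {(μ,e), (μ,f), (μ,g)}
  {λ, μ} × {e, g} = {(λ,e), (λ,g), (μ,e), (μ,g)}
  {μ, ν} × {e, g} = {(μ,e), (μ,g), (ν,e), (ν,g)}
  {λ, μ} × {e, f, g} = {(λ,e), (λ,f), (λ,g), (μ,e), (μ,f), (μ,g)}
  {λ, μ, ν} × {e, g} = {(λ,e), (λ,g), (μ,e), (μ,g), (ν,e), (ν,g)}
  {μ, ν} × {e, f, g} = {(μ,e), (μ,f), (μ,g), (ν,e), (ν,f), (ν,g)}
  {λ, μ, ν} × {e, f, g} = {(λ,e), (λ,f), (λ,g), (μ,e), (μ,f), (μ,g), (ν,e), (ν,f), (ν,g)}
These 13 distinct sets form the basis B.
Close under arbitrary unions to get τ_{X×Y}; counting gives |τ_{X×Y}| = 30.


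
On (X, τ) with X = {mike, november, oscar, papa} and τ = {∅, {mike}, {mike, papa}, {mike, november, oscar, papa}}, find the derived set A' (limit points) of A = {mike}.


A' = {november, oscar, papa}

For each x ∈ X, list the open sets U ∈ τ with x ∈ U, then check whether U ∩ (A ∖ {x}) ≠ ∅ for every such U.
  x = mike: open {mike} ∋ x has {mike} ∩ (A ∖ {mike}) = ∅, so x is NOT a limit point.
  x = november: opens ∋ x are {mike, november, oscar, papa}; each meets A ∖ {november}, so x IS a limit point.
  x = oscar: opens ∋ x are {mike, november, oscar, papa}; each meets A ∖ {oscar}, so x IS a limit point.
  x = papa: opens ∋ x are {mike, papa}, {mike, november, oscar, papa}; each meets A ∖ {papa}, so x IS a limit point.
Collecting: A' = {november, oscar, papa}.


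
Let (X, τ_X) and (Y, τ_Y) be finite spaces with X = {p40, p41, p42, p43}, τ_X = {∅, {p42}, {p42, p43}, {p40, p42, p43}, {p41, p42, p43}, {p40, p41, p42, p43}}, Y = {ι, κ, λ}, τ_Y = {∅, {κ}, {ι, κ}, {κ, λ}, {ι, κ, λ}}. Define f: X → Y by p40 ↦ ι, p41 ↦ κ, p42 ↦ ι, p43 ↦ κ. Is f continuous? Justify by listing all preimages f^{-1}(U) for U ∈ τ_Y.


f is NOT continuous.

Compute f^{-1}(U) for each U ∈ τ_Y:
  U = ∅: f^{-1}(U) = ∅ ∈ τ_X ✓.
  U = {κ}: f^{-1}(U) = {p41, p43} ∉ τ_X ✗.
  U = {ι, κ}: f^{-1}(U) = {p40, p41, p42, p43} ∈ τ_X ✓.
  U = {κ, λ}: f^{-1}(U) = {p41, p43} ∉ τ_X ✗.
  U = {ι, κ, λ}: f^{-1}(U) = {p40, p41, p42, p43} ∈ τ_X ✓.
Found U = {κ} with f^{-1}(U) = {p41, p43} not in τ_X. Therefore f is NOT continuous.


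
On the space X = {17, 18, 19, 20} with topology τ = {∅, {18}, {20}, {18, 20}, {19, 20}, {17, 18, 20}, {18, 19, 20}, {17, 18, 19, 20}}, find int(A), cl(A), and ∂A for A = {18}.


int(A) = {18}, cl(A) = {17, 18}, ∂A = {17}.

Closed sets in (X, τ) are complements of opens:
  closed(X, τ) = {∅, {17}, {19}, {17, 18}, {17, 19}, {17, 18, 19}, {17, 19, 20}, {17, 18, 19, 20}}.
int(A) = ⋃ {U ∈ τ : U ⊆ A}. Opens contained in A: ∅, {18}.
Taking the union of these: int(A) = {18}.
cl(A) = ⋂ {C closed : A ⊆ C}. Closed sets containing A: {17, 18}, {17, 18, 19}, {17, 18, 19, 20}.
Intersecting these: cl(A) = {17, 18}.
∂A = cl(A) ∖ int(A) = {17, 18} ∖ {18} = {17}.


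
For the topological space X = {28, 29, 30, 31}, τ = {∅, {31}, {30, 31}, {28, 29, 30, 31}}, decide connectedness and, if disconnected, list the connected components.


(X, τ) is connected.

Find clopen sets (U ∈ τ with X ∖ U ∈ τ):
  U = ∅, X ∖ U = {28, 29, 30, 31} — both open, so U is clopen.
  U = {28, 29, 30, 31}, X ∖ U = ∅ — both open, so U is clopen.
Only trivial clopens (∅ and X) exist, so (X, τ) is connected.
Compute connected components by grouping points that agree on all clopens:
  component: {28, 29, 30, 31}


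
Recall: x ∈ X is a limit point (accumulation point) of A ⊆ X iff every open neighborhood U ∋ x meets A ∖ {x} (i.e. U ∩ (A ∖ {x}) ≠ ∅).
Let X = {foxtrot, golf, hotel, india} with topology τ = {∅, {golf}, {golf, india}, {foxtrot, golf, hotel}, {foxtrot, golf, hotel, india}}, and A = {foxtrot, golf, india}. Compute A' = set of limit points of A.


A' = {foxtrot, hotel, india}

For each x ∈ X, list the open sets U ∈ τ with x ∈ U, then check whether U ∩ (A ∖ {x}) ≠ ∅ for every such U.
  x = foxtrot: opens ∋ x are {foxtrot, golf, hotel}, {foxtrot, golf, hotel, india}; each meets A ∖ {foxtrot}, so x IS a limit point.
  x = golf: open {golf} ∋ x has {golf} ∩ (A ∖ {golf}) = ∅, so x is NOT a limit point.
  x = hotel: opens ∋ x are {foxtrot, golf, hotel}, {foxtrot, golf, hotel, india}; each meets A ∖ {hotel}, so x IS a limit point.
  x = india: opens ∋ x are {golf, india}, {foxtrot, golf, hotel, india}; each meets A ∖ {india}, so x IS a limit point.
Collecting: A' = {foxtrot, hotel, india}.


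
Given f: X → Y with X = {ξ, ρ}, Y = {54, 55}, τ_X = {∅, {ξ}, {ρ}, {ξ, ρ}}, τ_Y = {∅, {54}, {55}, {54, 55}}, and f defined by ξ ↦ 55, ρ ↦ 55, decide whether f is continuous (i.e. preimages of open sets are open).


f IS continuous.

Compute f^{-1}(U) for each U ∈ τ_Y:
  U = ∅: f^{-1}(U) = ∅ ∈ τ_X ✓.
  U = {54}: f^{-1}(U) = ∅ ∈ τ_X ✓.
  U = {55}: f^{-1}(U) = {ξ, ρ} ∈ τ_X ✓.
  U = {54, 55}: f^{-1}(U) = {ξ, ρ} ∈ τ_X ✓.
Every preimage lies in τ_X, so f IS continuous.


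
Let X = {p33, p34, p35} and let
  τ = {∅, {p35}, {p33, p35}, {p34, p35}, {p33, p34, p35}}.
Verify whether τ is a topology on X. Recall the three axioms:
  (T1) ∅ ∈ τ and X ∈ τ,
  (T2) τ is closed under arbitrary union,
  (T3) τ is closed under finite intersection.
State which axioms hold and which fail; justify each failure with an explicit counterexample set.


τ IS a topology on X.

Axiom (T1): ∅ ∈ τ? Yes; X ∈ τ? Yes.
Axiom (T2/T3): check pairwise unions and intersections of members of τ.
All pairwise intersections and unions checked — each lies in τ. Therefore τ satisfies (T1), (T2), (T3): it IS a topology on X.


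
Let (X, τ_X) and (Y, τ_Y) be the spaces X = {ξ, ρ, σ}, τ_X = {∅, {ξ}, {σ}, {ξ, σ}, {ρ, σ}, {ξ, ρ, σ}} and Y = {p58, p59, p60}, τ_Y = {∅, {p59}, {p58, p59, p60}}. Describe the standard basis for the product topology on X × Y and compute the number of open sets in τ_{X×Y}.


Basis B = {∅ × ∅, {ξ} × {p59}, {σ} × {p59}, {ξ, σ} × {p59}, {ρ, σ} × {p59}, {ξ} × {p58, p59, p60}, {ξ, ρ, σ} × {p59}, {σ} × {p58, p59, p60}, {ξ, σ} × {p58, p59, p60}, {ρ, σ} × {p58, p59, p60}, {ξ, ρ, σ} × {p58, p59, p60}}; |τ_{X×Y}| = 18.

Enumerate products U × V with U ∈ τ_X, V ∈ τ_Y (deduplicated):
  ∅ × ∅ = {} (∅)
  {ξ} × {p59} = {(ξ,p59)}
  {σ} × {p59} = {(σ,p59)}
  {ξ, σ} × {p59} = {(ξ,p59), (σ,p59)}
  {ρ, σ} × {p59} = {(ρ,p59), (σ,p59)}
  {ξ} × {p58, p59, p60} = {(ξ,p58), (ξ,p59), (ξ,p60)}
  {ξ, ρ, σ} × {p59} = {(ξ,p59), (ρ,p59), (σ,p59)}
  {σ} × {p58, p59, p60} = {(σ,p58), (σ,p59), (σ,p60)}
  {ξ, σ} × {p58, p59, p60} = {(ξ,p58), (ξ,p59), (ξ,p60), (σ,p58), (σ,p59), (σ,p60)}
  {ρ, σ} × {p58, p59, p60} = {(ρ,p58), (ρ,p59), (ρ,p60), (σ,p58), (σ,p59), (σ,p60)}
  {ξ, ρ, σ} × {p58, p59, p60} = {(ξ,p58), (ξ,p59), (ξ,p60), (ρ,p58), (ρ,p59), (ρ,p60), (σ,p58), (σ,p59), (σ,p60)}
These 11 distinct sets form the basis B.
Close under arbitrary unions to get τ_{X×Y}; counting gives |τ_{X×Y}| = 18.


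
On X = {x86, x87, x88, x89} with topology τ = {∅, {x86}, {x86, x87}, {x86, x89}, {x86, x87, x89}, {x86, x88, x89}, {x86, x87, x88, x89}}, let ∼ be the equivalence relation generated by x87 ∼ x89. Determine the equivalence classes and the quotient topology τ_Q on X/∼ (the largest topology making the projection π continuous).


X/∼ = {[x86], [x87=x89], [x88]}; |τ_Q| = 4.

Equivalence classes: [x86], [x87=x89], [x88].
Quotient map π: X → X/∼ sends x86 ↦ [x86], x87 ↦ [x87=x89], x88 ↦ [x88], x89 ↦ [x87=x89].
For each subset V ⊆ X/∼, compute π^{-1}(V) ⊆ X and check whether π^{-1}(V) ∈ τ. V is open in τ_Q iff π^{-1}(V) ∈ τ.
  V = {}: π^{-1}(V) = ∅ ∈ τ ✓.
  V = {[x86]}: π^{-1}(V) = {x86} ∈ τ ✓.
  V = {[x87=x89]}: π^{-1}(V) = {x87, x89} ∉ τ ✗.
  V = {[x86], [x87=x89]}: π^{-1}(V) = {x86, x87, x89} ∈ τ ✓.
  V = {[x88]}: π^{-1}(V) = {x88} ∉ τ ✗.
  V = {[x86], [x88]}: π^{-1}(V) = {x86, x88} ∉ τ ✗.
  V = {[x87=x89], [x88]}: π^{-1}(V) = {x87, x88, x89} ∉ τ ✗.
  V = {[x86], [x87=x89], [x88]}: π^{-1}(V) = {x86, x87, x88, x89} ∈ τ ✓.
Open sets in the quotient: τ_Q = {{}, {[x86]}, {[x86], [x87=x89]}, {[x86], [x87=x89], [x88]}} (4 elements).


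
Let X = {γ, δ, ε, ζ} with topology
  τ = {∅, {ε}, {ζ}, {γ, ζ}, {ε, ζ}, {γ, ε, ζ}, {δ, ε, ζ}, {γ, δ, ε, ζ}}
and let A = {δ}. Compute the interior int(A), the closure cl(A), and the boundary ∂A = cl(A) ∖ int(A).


int(A) = ∅, cl(A) = {δ}, ∂A = {δ}.

Closed sets in (X, τ) are complements of opens:
  closed(X, τ) = {∅, {γ}, {δ}, {γ, δ}, {δ, ε}, {γ, δ, ε}, {γ, δ, ζ}, {γ, δ, ε, ζ}}.
int(A) = ⋃ {U ∈ τ : U ⊆ A}. Opens contained in A: ∅.
Taking the union of these: int(A) = ∅.
cl(A) = ⋂ {C closed : A ⊆ C}. Closed sets containing A: {δ}, {γ, δ}, {δ, ε}, {γ, δ, ε}, {γ, δ, ζ}, {γ, δ, ε, ζ}.
Intersecting these: cl(A) = {δ}.
∂A = cl(A) ∖ int(A) = {δ} ∖ ∅ = {δ}.


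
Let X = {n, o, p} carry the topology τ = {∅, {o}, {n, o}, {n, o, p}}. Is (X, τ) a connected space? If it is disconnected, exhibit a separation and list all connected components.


(X, τ) is connected.

Find clopen sets (U ∈ τ with X ∖ U ∈ τ):
  U = ∅, X ∖ U = {n, o, p} — both open, so U is clopen.
  U = {n, o, p}, X ∖ U = ∅ — both open, so U is clopen.
Only trivial clopens (∅ and X) exist, so (X, τ) is connected.
Compute connected components by grouping points that agree on all clopens:
  component: {n, o, p}


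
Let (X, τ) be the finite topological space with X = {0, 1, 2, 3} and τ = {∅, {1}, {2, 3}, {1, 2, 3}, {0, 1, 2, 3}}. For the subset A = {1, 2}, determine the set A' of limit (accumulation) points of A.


A' = {0, 3}

For each x ∈ X, list the open sets U ∈ τ with x ∈ U, then check whether U ∩ (A ∖ {x}) ≠ ∅ for every such U.
  x = 0: opens ∋ x are {0, 1, 2, 3}; each meets A ∖ {0}, so x IS a limit point.
  x = 1: open {1} ∋ x has {1} ∩ (A ∖ {1}) = ∅, so x is NOT a limit point.
  x = 2: open {2, 3} ∋ x has {2, 3} ∩ (A ∖ {2}) = ∅, so x is NOT a limit point.
  x = 3: opens ∋ x are {2, 3}, {1, 2, 3}, {0, 1, 2, 3}; each meets A ∖ {3}, so x IS a limit point.
Collecting: A' = {0, 3}.


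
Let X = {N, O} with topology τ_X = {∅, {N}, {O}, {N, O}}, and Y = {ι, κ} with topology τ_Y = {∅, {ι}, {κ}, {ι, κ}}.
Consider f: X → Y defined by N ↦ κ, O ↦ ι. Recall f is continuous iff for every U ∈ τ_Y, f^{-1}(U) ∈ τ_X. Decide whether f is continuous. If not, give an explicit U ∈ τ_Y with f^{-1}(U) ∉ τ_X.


f IS continuous.

Compute f^{-1}(U) for each U ∈ τ_Y:
  U = ∅: f^{-1}(U) = ∅ ∈ τ_X ✓.
  U = {ι}: f^{-1}(U) = {O} ∈ τ_X ✓.
  U = {κ}: f^{-1}(U) = {N} ∈ τ_X ✓.
  U = {ι, κ}: f^{-1}(U) = {N, O} ∈ τ_X ✓.
Every preimage lies in τ_X, so f IS continuous.


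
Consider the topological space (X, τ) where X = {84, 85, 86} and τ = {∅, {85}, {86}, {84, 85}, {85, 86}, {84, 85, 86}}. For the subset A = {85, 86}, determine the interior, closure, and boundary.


int(A) = {85, 86}, cl(A) = {84, 85, 86}, ∂A = {84}.

Closed sets in (X, τ) are complements of opens:
  closed(X, τ) = {∅, {84}, {86}, {84, 85}, {84, 86}, {84, 85, 86}}.
int(A) = ⋃ {U ∈ τ : U ⊆ A}. Opens contained in A: ∅, {85}, {86}, {85, 86}.
Taking the union of these: int(A) = {85, 86}.
cl(A) = ⋂ {C closed : A ⊆ C}. Closed sets containing A: {84, 85, 86}.
Intersecting these: cl(A) = {84, 85, 86}.
∂A = cl(A) ∖ int(A) = {84, 85, 86} ∖ {85, 86} = {84}.


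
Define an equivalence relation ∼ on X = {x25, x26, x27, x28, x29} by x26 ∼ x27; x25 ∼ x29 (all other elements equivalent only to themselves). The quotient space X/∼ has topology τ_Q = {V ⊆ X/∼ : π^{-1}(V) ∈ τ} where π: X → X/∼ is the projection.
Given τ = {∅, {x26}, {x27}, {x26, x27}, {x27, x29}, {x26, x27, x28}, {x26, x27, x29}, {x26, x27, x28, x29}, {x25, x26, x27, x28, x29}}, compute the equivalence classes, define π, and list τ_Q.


X/∼ = {[x25=x29], [x26=x27], [x28]}; |τ_Q| = 4.

Equivalence classes: [x25=x29], [x26=x27], [x28].
Quotient map π: X → X/∼ sends x25 ↦ [x25=x29], x26 ↦ [x26=x27], x27 ↦ [x26=x27], x28 ↦ [x28], x29 ↦ [x25=x29].
For each subset V ⊆ X/∼, compute π^{-1}(V) ⊆ X and check whether π^{-1}(V) ∈ τ. V is open in τ_Q iff π^{-1}(V) ∈ τ.
  V = {}: π^{-1}(V) = ∅ ∈ τ ✓.
  V = {[x25=x29]}: π^{-1}(V) = {x25, x29} ∉ τ ✗.
  V = {[x26=x27]}: π^{-1}(V) = {x26, x27} ∈ τ ✓.
  V = {[x25=x29], [x26=x27]}: π^{-1}(V) = {x25, x26, x27, x29} ∉ τ ✗.
  V = {[x28]}: π^{-1}(V) = {x28} ∉ τ ✗.
  V = {[x25=x29], [x28]}: π^{-1}(V) = {x25, x28, x29} ∉ τ ✗.
  V = {[x26=x27], [x28]}: π^{-1}(V) = {x26, x27, x28} ∈ τ ✓.
  V = {[x25=x29], [x26=x27], [x28]}: π^{-1}(V) = {x25, x26, x27, x28, x29} ∈ τ ✓.
Open sets in the quotient: τ_Q = {{}, {[x26=x27]}, {[x26=x27], [x28]}, {[x25=x29], [x26=x27], [x28]}} (4 elements).


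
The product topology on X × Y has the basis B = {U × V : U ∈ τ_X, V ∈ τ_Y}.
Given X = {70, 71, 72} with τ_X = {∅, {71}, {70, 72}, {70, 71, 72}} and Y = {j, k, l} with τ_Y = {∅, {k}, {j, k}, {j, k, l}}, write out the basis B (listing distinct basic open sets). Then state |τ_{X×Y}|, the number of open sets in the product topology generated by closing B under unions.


Basis B = {∅ × ∅, {71} × {k}, {70, 72} × {k}, {71} × {j, k}, {70, 71, 72} × {k}, {71} × {j, k, l}, {70, 72} × {j, k}, {70, 72} × {j, k, l}, {70, 71, 72} × {j, k}, {70, 71, 72} × {j, k, l}}; |τ_{X×Y}| = 16.

Enumerate products U × V with U ∈ τ_X, V ∈ τ_Y (deduplicated):
  ∅ × ∅ = {} (∅)
  {71} × {k} = {(71,k)}
  {70, 72} × {k} = {(70,k), (72,k)}
  {71} × {j, k} = {(71,j), (71,k)}
  {70, 71, 72} × {k} = {(70,k), (71,k), (72,k)}
  {71} × {j, k, l} = {(71,j), (71,k), (71,l)}
  {70, 72} × {j, k} = {(70,j), (70,k), (72,j), (72,k)}
  {70, 72} × {j, k, l} = {(70,j), (70,k), (70,l), (72,j), (72,k), (72,l)}
  {70, 71, 72} × {j, k} = {(70,j), (70,k), (71,j), (71,k), (72,j), (72,k)}
  {70, 71, 72} × {j, k, l} = {(70,j), (70,k), (70,l), (71,j), (71,k), (71,l), (72,j), (72,k), (72,l)}
These 10 distinct sets form the basis B.
Close under arbitrary unions to get τ_{X×Y}; counting gives |τ_{X×Y}| = 16.


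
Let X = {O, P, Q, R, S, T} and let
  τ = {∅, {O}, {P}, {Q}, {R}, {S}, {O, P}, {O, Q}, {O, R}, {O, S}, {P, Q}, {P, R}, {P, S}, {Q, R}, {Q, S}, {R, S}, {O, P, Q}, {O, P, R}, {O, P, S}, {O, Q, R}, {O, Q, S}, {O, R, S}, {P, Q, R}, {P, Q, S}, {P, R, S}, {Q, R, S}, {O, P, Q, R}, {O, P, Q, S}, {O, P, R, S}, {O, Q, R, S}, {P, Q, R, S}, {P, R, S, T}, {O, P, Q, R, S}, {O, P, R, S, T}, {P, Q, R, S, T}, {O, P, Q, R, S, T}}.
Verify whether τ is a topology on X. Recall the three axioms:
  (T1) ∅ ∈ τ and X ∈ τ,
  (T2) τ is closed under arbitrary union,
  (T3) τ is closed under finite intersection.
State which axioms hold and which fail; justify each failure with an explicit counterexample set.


τ IS a topology on X.

Axiom (T1): ∅ ∈ τ? Yes; X ∈ τ? Yes.
Axiom (T2/T3): check pairwise unions and intersections of members of τ.
All pairwise intersections and unions checked — each lies in τ. Therefore τ satisfies (T1), (T2), (T3): it IS a topology on X.


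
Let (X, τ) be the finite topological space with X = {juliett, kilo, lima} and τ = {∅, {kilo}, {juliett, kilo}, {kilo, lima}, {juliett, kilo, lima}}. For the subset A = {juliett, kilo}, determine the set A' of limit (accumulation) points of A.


A' = {juliett, lima}

For each x ∈ X, list the open sets U ∈ τ with x ∈ U, then check whether U ∩ (A ∖ {x}) ≠ ∅ for every such U.
  x = juliett: opens ∋ x are {juliett, kilo}, {juliett, kilo, lima}; each meets A ∖ {juliett}, so x IS a limit point.
  x = kilo: open {kilo} ∋ x has {kilo} ∩ (A ∖ {kilo}) = ∅, so x is NOT a limit point.
  x = lima: opens ∋ x are {kilo, lima}, {juliett, kilo, lima}; each meets A ∖ {lima}, so x IS a limit point.
Collecting: A' = {juliett, lima}.


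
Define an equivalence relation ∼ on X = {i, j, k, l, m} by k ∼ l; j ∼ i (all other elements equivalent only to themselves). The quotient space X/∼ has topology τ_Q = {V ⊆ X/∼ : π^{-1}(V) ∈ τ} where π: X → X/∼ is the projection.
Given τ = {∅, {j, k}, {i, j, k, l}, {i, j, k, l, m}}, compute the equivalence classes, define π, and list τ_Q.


X/∼ = {[i=j], [k=l], [m]}; |τ_Q| = 3.

Equivalence classes: [i=j], [k=l], [m].
Quotient map π: X → X/∼ sends i ↦ [i=j], j ↦ [i=j], k ↦ [k=l], l ↦ [k=l], m ↦ [m].
For each subset V ⊆ X/∼, compute π^{-1}(V) ⊆ X and check whether π^{-1}(V) ∈ τ. V is open in τ_Q iff π^{-1}(V) ∈ τ.
  V = {}: π^{-1}(V) = ∅ ∈ τ ✓.
  V = {[i=j]}: π^{-1}(V) = {i, j} ∉ τ ✗.
  V = {[k=l]}: π^{-1}(V) = {k, l} ∉ τ ✗.
  V = {[i=j], [k=l]}: π^{-1}(V) = {i, j, k, l} ∈ τ ✓.
  V = {[m]}: π^{-1}(V) = {m} ∉ τ ✗.
  V = {[i=j], [m]}: π^{-1}(V) = {i, j, m} ∉ τ ✗.
  V = {[k=l], [m]}: π^{-1}(V) = {k, l, m} ∉ τ ✗.
  V = {[i=j], [k=l], [m]}: π^{-1}(V) = {i, j, k, l, m} ∈ τ ✓.
Open sets in the quotient: τ_Q = {{}, {[i=j], [k=l]}, {[i=j], [k=l], [m]}} (3 elements).


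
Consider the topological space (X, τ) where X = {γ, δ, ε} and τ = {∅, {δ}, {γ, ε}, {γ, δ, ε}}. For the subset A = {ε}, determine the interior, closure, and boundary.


int(A) = ∅, cl(A) = {γ, ε}, ∂A = {γ, ε}.

Closed sets in (X, τ) are complements of opens:
  closed(X, τ) = {∅, {δ}, {γ, ε}, {γ, δ, ε}}.
int(A) = ⋃ {U ∈ τ : U ⊆ A}. Opens contained in A: ∅.
Taking the union of these: int(A) = ∅.
cl(A) = ⋂ {C closed : A ⊆ C}. Closed sets containing A: {γ, ε}, {γ, δ, ε}.
Intersecting these: cl(A) = {γ, ε}.
∂A = cl(A) ∖ int(A) = {γ, ε} ∖ ∅ = {γ, ε}.


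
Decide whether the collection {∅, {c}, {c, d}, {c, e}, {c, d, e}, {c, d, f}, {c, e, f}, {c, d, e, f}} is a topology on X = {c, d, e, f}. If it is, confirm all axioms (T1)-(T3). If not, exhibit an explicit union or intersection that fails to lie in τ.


τ is NOT a topology on X.

Axiom (T1): ∅ ∈ τ? Yes; X ∈ τ? Yes.
Axiom (T2/T3): check pairwise unions and intersections of members of τ.
Counterexample for (T3): {c, d, f} ∩ {c, e, f} = {c, f} ∉ τ. Therefore τ is NOT a topology.


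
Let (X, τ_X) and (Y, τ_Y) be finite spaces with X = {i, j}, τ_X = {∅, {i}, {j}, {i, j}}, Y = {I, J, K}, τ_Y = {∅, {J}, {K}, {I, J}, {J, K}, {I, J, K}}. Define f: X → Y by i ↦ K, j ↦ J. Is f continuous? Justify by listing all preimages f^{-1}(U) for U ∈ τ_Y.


f IS continuous.

Compute f^{-1}(U) for each U ∈ τ_Y:
  U = ∅: f^{-1}(U) = ∅ ∈ τ_X ✓.
  U = {J}: f^{-1}(U) = {j} ∈ τ_X ✓.
  U = {K}: f^{-1}(U) = {i} ∈ τ_X ✓.
  U = {I, J}: f^{-1}(U) = {j} ∈ τ_X ✓.
  U = {J, K}: f^{-1}(U) = {i, j} ∈ τ_X ✓.
  U = {I, J, K}: f^{-1}(U) = {i, j} ∈ τ_X ✓.
Every preimage lies in τ_X, so f IS continuous.


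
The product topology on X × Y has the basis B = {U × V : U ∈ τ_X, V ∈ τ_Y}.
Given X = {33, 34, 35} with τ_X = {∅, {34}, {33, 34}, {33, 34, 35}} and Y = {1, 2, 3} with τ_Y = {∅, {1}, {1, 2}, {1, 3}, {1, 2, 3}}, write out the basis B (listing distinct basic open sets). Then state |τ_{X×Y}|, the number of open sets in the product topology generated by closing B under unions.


Basis B = {∅ × ∅, {34} × {1}, {33, 34} × {1}, {34} × {1, 2}, {34} × {1, 3}, {33, 34, 35} × {1}, {34} × {1, 2, 3}, {33, 34} × {1, 2}, {33, 34} × {1, 3}, {33, 34} × {1, 2, 3}, {33, 34, 35} × {1, 2}, {33, 34, 35} × {1, 3}, {33, 34, 35} × {1, 2, 3}}; |τ_{X×Y}| = 30.

Enumerate products U × V with U ∈ τ_X, V ∈ τ_Y (deduplicated):
  ∅ × ∅ = {} (∅)
  {34} × {1} = {(34,1)}
  {33, 34} × {1} = {(33,1), (34,1)}
  {34} × {1, 2} = {(34,1), (34,2)}
  {34} × {1, 3} = {(34,1), (34,3)}
  {33, 34, 35} × {1} = {(33,1), (34,1), (35,1)}
  {34} × {1, 2, 3} = {(34,1), (34,2), (34,3)}
  {33, 34} × {1, 2} = {(33,1), (33,2), (34,1), (34,2)}
  {33, 34} × {1, 3} = {(33,1), (33,3), (34,1), (34,3)}
  {33, 34} × {1, 2, 3} = {(33,1), (33,2), (33,3), (34,1), (34,2), (34,3)}
  {33, 34, 35} × {1, 2} = {(33,1), (33,2), (34,1), (34,2), (35,1), (35,2)}
  {33, 34, 35} × {1, 3} = {(33,1), (33,3), (34,1), (34,3), (35,1), (35,3)}
  {33, 34, 35} × {1, 2, 3} = {(33,1), (33,2), (33,3), (34,1), (34,2), (34,3), (35,1), (35,2), (35,3)}
These 13 distinct sets form the basis B.
Close under arbitrary unions to get τ_{X×Y}; counting gives |τ_{X×Y}| = 30.


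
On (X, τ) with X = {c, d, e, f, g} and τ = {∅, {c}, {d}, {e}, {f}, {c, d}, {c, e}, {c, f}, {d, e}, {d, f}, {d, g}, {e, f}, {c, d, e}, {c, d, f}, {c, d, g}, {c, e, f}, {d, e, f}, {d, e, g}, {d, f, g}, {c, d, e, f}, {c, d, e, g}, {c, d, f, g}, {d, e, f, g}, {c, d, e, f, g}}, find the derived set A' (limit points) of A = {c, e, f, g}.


A' = ∅

For each x ∈ X, list the open sets U ∈ τ with x ∈ U, then check whether U ∩ (A ∖ {x}) ≠ ∅ for every such U.
  x = c: open {c} ∋ x has {c} ∩ (A ∖ {c}) = ∅, so x is NOT a limit point.
  x = d: open {d} ∋ x has {d} ∩ (A ∖ {d}) = ∅, so x is NOT a limit point.
  x = e: open {e} ∋ x has {e} ∩ (A ∖ {e}) = ∅, so x is NOT a limit point.
  x = f: open {f} ∋ x has {f} ∩ (A ∖ {f}) = ∅, so x is NOT a limit point.
  x = g: open {d, g} ∋ x has {d, g} ∩ (A ∖ {g}) = ∅, so x is NOT a limit point.
Collecting: A' = ∅.


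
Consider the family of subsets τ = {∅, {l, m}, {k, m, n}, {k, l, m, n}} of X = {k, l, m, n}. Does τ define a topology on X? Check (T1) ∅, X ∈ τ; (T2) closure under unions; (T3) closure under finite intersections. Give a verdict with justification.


τ is NOT a topology on X.

Axiom (T1): ∅ ∈ τ? Yes; X ∈ τ? Yes.
Axiom (T2/T3): check pairwise unions and intersections of members of τ.
Counterexample for (T3): {l, m} ∩ {k, m, n} = {m} ∉ τ. Therefore τ is NOT a topology.


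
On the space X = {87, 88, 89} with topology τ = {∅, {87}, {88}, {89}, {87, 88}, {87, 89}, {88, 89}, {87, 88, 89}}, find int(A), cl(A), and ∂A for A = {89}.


int(A) = {89}, cl(A) = {89}, ∂A = ∅.

Closed sets in (X, τ) are complements of opens:
  closed(X, τ) = {∅, {87}, {88}, {89}, {87, 88}, {87, 89}, {88, 89}, {87, 88, 89}}.
int(A) = ⋃ {U ∈ τ : U ⊆ A}. Opens contained in A: ∅, {89}.
Taking the union of these: int(A) = {89}.
cl(A) = ⋂ {C closed : A ⊆ C}. Closed sets containing A: {89}, {87, 89}, {88, 89}, {87, 88, 89}.
Intersecting these: cl(A) = {89}.
∂A = cl(A) ∖ int(A) = {89} ∖ {89} = ∅.


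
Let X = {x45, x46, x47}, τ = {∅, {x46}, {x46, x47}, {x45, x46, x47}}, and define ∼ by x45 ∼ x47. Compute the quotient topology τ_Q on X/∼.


X/∼ = {[x45=x47], [x46]}; |τ_Q| = 3.

Equivalence classes: [x45=x47], [x46].
Quotient map π: X → X/∼ sends x45 ↦ [x45=x47], x46 ↦ [x46], x47 ↦ [x45=x47].
For each subset V ⊆ X/∼, compute π^{-1}(V) ⊆ X and check whether π^{-1}(V) ∈ τ. V is open in τ_Q iff π^{-1}(V) ∈ τ.
  V = {}: π^{-1}(V) = ∅ ∈ τ ✓.
  V = {[x45=x47]}: π^{-1}(V) = {x45, x47} ∉ τ ✗.
  V = {[x46]}: π^{-1}(V) = {x46} ∈ τ ✓.
  V = {[x45=x47], [x46]}: π^{-1}(V) = {x45, x46, x47} ∈ τ ✓.
Open sets in the quotient: τ_Q = {{}, {[x46]}, {[x45=x47], [x46]}} (3 elements).


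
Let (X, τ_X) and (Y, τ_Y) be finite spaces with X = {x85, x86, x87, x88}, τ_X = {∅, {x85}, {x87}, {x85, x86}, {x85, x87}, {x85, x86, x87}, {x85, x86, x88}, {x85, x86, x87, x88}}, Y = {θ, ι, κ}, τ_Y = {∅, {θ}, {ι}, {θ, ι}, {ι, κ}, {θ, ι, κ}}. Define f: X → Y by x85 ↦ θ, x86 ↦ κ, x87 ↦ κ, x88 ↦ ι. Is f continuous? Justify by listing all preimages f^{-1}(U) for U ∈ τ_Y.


f is NOT continuous.

Compute f^{-1}(U) for each U ∈ τ_Y:
  U = ∅: f^{-1}(U) = ∅ ∈ τ_X ✓.
  U = {θ}: f^{-1}(U) = {x85} ∈ τ_X ✓.
  U = {ι}: f^{-1}(U) = {x88} ∉ τ_X ✗.
  U = {θ, ι}: f^{-1}(U) = {x85, x88} ∉ τ_X ✗.
  U = {ι, κ}: f^{-1}(U) = {x86, x87, x88} ∉ τ_X ✗.
  U = {θ, ι, κ}: f^{-1}(U) = {x85, x86, x87, x88} ∈ τ_X ✓.
Found U = {ι} with f^{-1}(U) = {x88} not in τ_X. Therefore f is NOT continuous.


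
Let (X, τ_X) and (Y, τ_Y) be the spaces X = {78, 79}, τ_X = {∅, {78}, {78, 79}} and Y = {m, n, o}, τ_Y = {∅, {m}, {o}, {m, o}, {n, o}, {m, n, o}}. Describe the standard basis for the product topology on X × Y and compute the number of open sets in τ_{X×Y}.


Basis B = {∅ × ∅, {78} × {m}, {78} × {o}, {78} × {m, o}, {78, 79} × {m}, {78} × {n, o}, {78, 79} × {o}, {78} × {m, n, o}, {78, 79} × {m, o}, {78, 79} × {n, o}, {78, 79} × {m, n, o}}; |τ_{X×Y}| = 18.

Enumerate products U × V with U ∈ τ_X, V ∈ τ_Y (deduplicated):
  ∅ × ∅ = {} (∅)
  {78} × {m} = {(78,m)}
  {78} × {o} = {(78,o)}
  {78} × {m, o} = {(78,m), (78,o)}
  {78, 79} × {m} = {(78,m), (79,m)}
  {78} × {n, o} = {(78,n), (78,o)}
  {78, 79} × {o} = {(78,o), (79,o)}
  {78} × {m, n, o} = {(78,m), (78,n), (78,o)}
  {78, 79} × {m, o} = {(78,m), (78,o), (79,m), (79,o)}
  {78, 79} × {n, o} = {(78,n), (78,o), (79,n), (79,o)}
  {78, 79} × {m, n, o} = {(78,m), (78,n), (78,o), (79,m), (79,n), (79,o)}
These 11 distinct sets form the basis B.
Close under arbitrary unions to get τ_{X×Y}; counting gives |τ_{X×Y}| = 18.


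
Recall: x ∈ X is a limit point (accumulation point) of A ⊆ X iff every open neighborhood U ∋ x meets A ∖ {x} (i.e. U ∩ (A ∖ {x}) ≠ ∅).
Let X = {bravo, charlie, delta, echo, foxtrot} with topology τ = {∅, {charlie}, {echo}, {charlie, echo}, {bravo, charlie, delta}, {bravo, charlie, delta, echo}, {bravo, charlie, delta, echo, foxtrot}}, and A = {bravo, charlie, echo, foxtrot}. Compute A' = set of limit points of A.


A' = {bravo, delta, foxtrot}

For each x ∈ X, list the open sets U ∈ τ with x ∈ U, then check whether U ∩ (A ∖ {x}) ≠ ∅ for every such U.
  x = bravo: opens ∋ x are {bravo, charlie, delta}, {bravo, charlie, delta, echo}, {bravo, charlie, delta, echo, foxtrot}; each meets A ∖ {bravo}, so x IS a limit point.
  x = charlie: open {charlie} ∋ x has {charlie} ∩ (A ∖ {charlie}) = ∅, so x is NOT a limit point.
  x = delta: opens ∋ x are {bravo, charlie, delta}, {bravo, charlie, delta, echo}, {bravo, charlie, delta, echo, foxtrot}; each meets A ∖ {delta}, so x IS a limit point.
  x = echo: open {echo} ∋ x has {echo} ∩ (A ∖ {echo}) = ∅, so x is NOT a limit point.
  x = foxtrot: opens ∋ x are {bravo, charlie, delta, echo, foxtrot}; each meets A ∖ {foxtrot}, so x IS a limit point.
Collecting: A' = {bravo, delta, foxtrot}.


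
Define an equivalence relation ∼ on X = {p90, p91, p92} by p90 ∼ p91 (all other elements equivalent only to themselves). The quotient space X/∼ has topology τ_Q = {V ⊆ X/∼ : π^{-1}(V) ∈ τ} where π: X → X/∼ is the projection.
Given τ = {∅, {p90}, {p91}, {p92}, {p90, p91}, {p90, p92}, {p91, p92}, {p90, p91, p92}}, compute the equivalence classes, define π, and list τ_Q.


X/∼ = {[p90=p91], [p92]}; |τ_Q| = 4.

Equivalence classes: [p90=p91], [p92].
Quotient map π: X → X/∼ sends p90 ↦ [p90=p91], p91 ↦ [p90=p91], p92 ↦ [p92].
For each subset V ⊆ X/∼, compute π^{-1}(V) ⊆ X and check whether π^{-1}(V) ∈ τ. V is open in τ_Q iff π^{-1}(V) ∈ τ.
  V = {}: π^{-1}(V) = ∅ ∈ τ ✓.
  V = {[p90=p91]}: π^{-1}(V) = {p90, p91} ∈ τ ✓.
  V = {[p92]}: π^{-1}(V) = {p92} ∈ τ ✓.
  V = {[p90=p91], [p92]}: π^{-1}(V) = {p90, p91, p92} ∈ τ ✓.
Open sets in the quotient: τ_Q = {{}, {[p90=p91]}, {[p92]}, {[p90=p91], [p92]}} (4 elements).


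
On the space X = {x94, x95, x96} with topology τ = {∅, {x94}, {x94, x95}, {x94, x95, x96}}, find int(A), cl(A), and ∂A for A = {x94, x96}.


int(A) = {x94}, cl(A) = {x94, x95, x96}, ∂A = {x95, x96}.

Closed sets in (X, τ) are complements of opens:
  closed(X, τ) = {∅, {x96}, {x95, x96}, {x94, x95, x96}}.
int(A) = ⋃ {U ∈ τ : U ⊆ A}. Opens contained in A: ∅, {x94}.
Taking the union of these: int(A) = {x94}.
cl(A) = ⋂ {C closed : A ⊆ C}. Closed sets containing A: {x94, x95, x96}.
Intersecting these: cl(A) = {x94, x95, x96}.
∂A = cl(A) ∖ int(A) = {x94, x95, x96} ∖ {x94} = {x95, x96}.


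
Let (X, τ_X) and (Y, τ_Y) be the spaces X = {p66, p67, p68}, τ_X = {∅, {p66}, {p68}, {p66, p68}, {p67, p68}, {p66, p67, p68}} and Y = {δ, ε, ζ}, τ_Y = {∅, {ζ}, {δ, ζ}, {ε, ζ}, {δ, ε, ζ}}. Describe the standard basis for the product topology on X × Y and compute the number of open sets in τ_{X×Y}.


Basis B = {∅ × ∅, {p66} × {ζ}, {p68} × {ζ}, {p66} × {δ, ζ}, {p66} × {ε, ζ}, {p66, p68} × {ζ}, {p67, p68} × {ζ}, {p68} × {δ, ζ}, {p68} × {ε, ζ}, {p66} × {δ, ε, ζ}, {p66, p67, p68} × {ζ}, {p68} × {δ, ε, ζ}, {p66, p68} × {δ, ζ}, {p66, p68} × {ε, ζ}, {p67, p68} × {δ, ζ}, {p67, p68} × {ε, ζ}, {p66, p68} × {δ, ε, ζ}, {p66, p67, p68} × {δ, ζ}, {p66, p67, p68} × {ε, ζ}, {p67, p68} × {δ, ε, ζ}, {p66, p67, p68} × {δ, ε, ζ}}; |τ_{X×Y}| = 70.

Enumerate products U × V with U ∈ τ_X, V ∈ τ_Y (deduplicated):
  ∅ × ∅ = {} (∅)
  {p66} × {ζ} = {(p66,ζ)}
  {p68} × {ζ} = {(p68,ζ)}
  {p66} × {δ, ζ} = {(p66,δ), (p66,ζ)}
  {p66} × {ε, ζ} = {(p66,ε), (p66,ζ)}
  {p66, p68} × {ζ} = {(p66,ζ), (p68,ζ)}
  {p67, p68} × {ζ} = {(p67,ζ), (p68,ζ)}
  {p68} × {δ, ζ} = {(p68,δ), (p68,ζ)}
  {p68} × {ε, ζ} = {(p68,ε), (p68,ζ)}
  {p66} × {δ, ε, ζ} = {(p66,δ), (p66,ε), (p66,ζ)}
  {p66, p67, p68} × {ζ} = {(p66,ζ), (p67,ζ), (p68,ζ)}
  {p68} × {δ, ε, ζ} = {(p68,δ), (p68,ε), (p68,ζ)}
  {p66, p68} × {δ, ζ} = {(p66,δ), (p66,ζ), (p68,δ), (p68,ζ)}
  {p66, p68} × {ε, ζ} = {(p66,ε), (p66,ζ), (p68,ε), (p68,ζ)}
  {p67, p68} × {δ, ζ} = {(p67,δ), (p67,ζ), (p68,δ), (p68,ζ)}
  {p67, p68} × {ε, ζ} = {(p67,ε), (p67,ζ), (p68,ε), (p68,ζ)}
  {p66, p68} × {δ, ε, ζ} = {(p66,δ), (p66,ε), (p66,ζ), (p68,δ), (p68,ε), (p68,ζ)}
  {p66, p67, p68} × {δ, ζ} = {(p66,δ), (p66,ζ), (p67,δ), (p67,ζ), (p68,δ), (p68,ζ)}
  {p66, p67, p68} × {ε, ζ} = {(p66,ε), (p66,ζ), (p67,ε), (p67,ζ), (p68,ε), (p68,ζ)}
  {p67, p68} × {δ, ε, ζ} = {(p67,δ), (p67,ε), (p67,ζ), (p68,δ), (p68,ε), (p68,ζ)}
  {p66, p67, p68} × {δ, ε, ζ} = {(p66,δ), (p66,ε), (p66,ζ), (p67,δ), (p67,ε), (p67,ζ), (p68,δ), (p68,ε), (p68,ζ)}
These 21 distinct sets form the basis B.
Close under arbitrary unions to get τ_{X×Y}; counting gives |τ_{X×Y}| = 70.


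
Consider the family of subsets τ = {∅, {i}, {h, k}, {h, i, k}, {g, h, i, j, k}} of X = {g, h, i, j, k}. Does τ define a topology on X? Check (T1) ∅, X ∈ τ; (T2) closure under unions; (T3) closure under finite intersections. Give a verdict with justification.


τ IS a topology on X.

Axiom (T1): ∅ ∈ τ? Yes; X ∈ τ? Yes.
Axiom (T2/T3): check pairwise unions and intersections of members of τ.
All pairwise intersections and unions checked — each lies in τ. Therefore τ satisfies (T1), (T2), (T3): it IS a topology on X.


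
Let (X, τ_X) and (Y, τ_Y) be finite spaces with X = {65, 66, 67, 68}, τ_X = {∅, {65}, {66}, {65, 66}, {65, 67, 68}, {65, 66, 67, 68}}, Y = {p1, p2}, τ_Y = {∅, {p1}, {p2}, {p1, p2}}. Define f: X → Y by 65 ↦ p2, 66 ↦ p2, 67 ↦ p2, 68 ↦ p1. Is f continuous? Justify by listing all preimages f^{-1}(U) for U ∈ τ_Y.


f is NOT continuous.

Compute f^{-1}(U) for each U ∈ τ_Y:
  U = ∅: f^{-1}(U) = ∅ ∈ τ_X ✓.
  U = {p1}: f^{-1}(U) = {68} ∉ τ_X ✗.
  U = {p2}: f^{-1}(U) = {65, 66, 67} ∉ τ_X ✗.
  U = {p1, p2}: f^{-1}(U) = {65, 66, 67, 68} ∈ τ_X ✓.
Found U = {p1} with f^{-1}(U) = {68} not in τ_X. Therefore f is NOT continuous.


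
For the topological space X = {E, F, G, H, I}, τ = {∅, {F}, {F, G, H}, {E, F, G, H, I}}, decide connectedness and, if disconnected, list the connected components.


(X, τ) is connected.

Find clopen sets (U ∈ τ with X ∖ U ∈ τ):
  U = ∅, X ∖ U = {E, F, G, H, I} — both open, so U is clopen.
  U = {E, F, G, H, I}, X ∖ U = ∅ — both open, so U is clopen.
Only trivial clopens (∅ and X) exist, so (X, τ) is connected.
Compute connected components by grouping points that agree on all clopens:
  component: {E, F, G, H, I}


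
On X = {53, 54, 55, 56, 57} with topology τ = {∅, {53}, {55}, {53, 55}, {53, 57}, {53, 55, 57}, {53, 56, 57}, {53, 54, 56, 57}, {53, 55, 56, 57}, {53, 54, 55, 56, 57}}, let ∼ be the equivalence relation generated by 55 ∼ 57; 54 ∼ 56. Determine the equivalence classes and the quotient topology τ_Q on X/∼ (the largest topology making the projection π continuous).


X/∼ = {[53], [54=56], [55=57]}; |τ_Q| = 4.

Equivalence classes: [53], [54=56], [55=57].
Quotient map π: X → X/∼ sends 53 ↦ [53], 54 ↦ [54=56], 55 ↦ [55=57], 56 ↦ [54=56], 57 ↦ [55=57].
For each subset V ⊆ X/∼, compute π^{-1}(V) ⊆ X and check whether π^{-1}(V) ∈ τ. V is open in τ_Q iff π^{-1}(V) ∈ τ.
  V = {}: π^{-1}(V) = ∅ ∈ τ ✓.
  V = {[53]}: π^{-1}(V) = {53} ∈ τ ✓.
  V = {[54=56]}: π^{-1}(V) = {54, 56} ∉ τ ✗.
  V = {[53], [54=56]}: π^{-1}(V) = {53, 54, 56} ∉ τ ✗.
  V = {[55=57]}: π^{-1}(V) = {55, 57} ∉ τ ✗.
  V = {[53], [55=57]}: π^{-1}(V) = {53, 55, 57} ∈ τ ✓.
  V = {[54=56], [55=57]}: π^{-1}(V) = {54, 55, 56, 57} ∉ τ ✗.
  V = {[53], [54=56], [55=57]}: π^{-1}(V) = {53, 54, 55, 56, 57} ∈ τ ✓.
Open sets in the quotient: τ_Q = {{}, {[53]}, {[53], [55=57]}, {[53], [54=56], [55=57]}} (4 elements).


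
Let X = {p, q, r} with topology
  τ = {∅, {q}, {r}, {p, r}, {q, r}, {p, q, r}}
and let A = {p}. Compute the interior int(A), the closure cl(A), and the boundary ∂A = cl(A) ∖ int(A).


int(A) = ∅, cl(A) = {p}, ∂A = {p}.

Closed sets in (X, τ) are complements of opens:
  closed(X, τ) = {∅, {p}, {q}, {p, q}, {p, r}, {p, q, r}}.
int(A) = ⋃ {U ∈ τ : U ⊆ A}. Opens contained in A: ∅.
Taking the union of these: int(A) = ∅.
cl(A) = ⋂ {C closed : A ⊆ C}. Closed sets containing A: {p}, {p, q}, {p, r}, {p, q, r}.
Intersecting these: cl(A) = {p}.
∂A = cl(A) ∖ int(A) = {p} ∖ ∅ = {p}.
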